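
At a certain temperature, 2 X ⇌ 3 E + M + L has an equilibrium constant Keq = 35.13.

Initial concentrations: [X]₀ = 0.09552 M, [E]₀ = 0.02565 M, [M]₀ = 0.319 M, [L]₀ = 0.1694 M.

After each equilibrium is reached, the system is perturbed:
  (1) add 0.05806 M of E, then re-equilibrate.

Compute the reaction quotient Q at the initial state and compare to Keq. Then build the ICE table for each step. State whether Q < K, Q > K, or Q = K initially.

Q₀ = 9.9949e-05 vs Keq = 35.13 ⇒ Q<K, forward
Step 1:
                    X           E           M           L
  Initial     0.09552     0.02565       0.319      0.1694
  Change     -0.09237      0.1386     0.04619     0.04619
  Equil       0.00315      0.1642      0.3652      0.2156
  solve Keq expr → x = 0.04619; check Q = 35.13
Then add 0.05806 M of E.
Step 2:
                    X           E           M           L
  Initial     0.00315      0.2223      0.3652      0.2156
  Change      0.00171   -0.002564 -8.5482e-04 -8.5482e-04
  Equil       0.00486      0.2197      0.3643      0.2147
  solve Keq expr → x = -8.5482e-04; check Q = 35.13

Q₀ = 9.9949e-05; Q < K (proceeds forward)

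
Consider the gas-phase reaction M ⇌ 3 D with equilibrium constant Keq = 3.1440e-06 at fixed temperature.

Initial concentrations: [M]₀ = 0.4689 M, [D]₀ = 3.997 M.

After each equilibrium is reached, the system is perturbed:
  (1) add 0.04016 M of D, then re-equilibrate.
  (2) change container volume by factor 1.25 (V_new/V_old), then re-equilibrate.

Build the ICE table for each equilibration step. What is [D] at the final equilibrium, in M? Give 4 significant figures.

Q₀ = 136.2 vs Keq = 3.1440e-06 ⇒ Q>K, reverse
Step 1:
                    M           D
  init         0.4689       3.997
  Δ             1.326      -3.979
  eq            1.795      0.0178
  solve Keq expr → x = -1.326; check Q = 3.1440e-06
Then add 0.04016 M of D.
Step 2:
                    M           D
  init          1.795     0.05796
  Δ           0.01337    -0.04012
  eq            1.809     0.01785
  solve Keq expr → x = -0.01337; check Q = 3.1440e-06
Then change container volume by factor 1.25 (V_new/V_old).
Step 3:
                    M           D
  init          1.447     0.01428
  Δ       -7.6248e-04    0.002287
  eq            1.446     0.01657
  solve Keq expr → x = 7.6248e-04; check Q = 3.1440e-06

[D]_eq = 0.01657 M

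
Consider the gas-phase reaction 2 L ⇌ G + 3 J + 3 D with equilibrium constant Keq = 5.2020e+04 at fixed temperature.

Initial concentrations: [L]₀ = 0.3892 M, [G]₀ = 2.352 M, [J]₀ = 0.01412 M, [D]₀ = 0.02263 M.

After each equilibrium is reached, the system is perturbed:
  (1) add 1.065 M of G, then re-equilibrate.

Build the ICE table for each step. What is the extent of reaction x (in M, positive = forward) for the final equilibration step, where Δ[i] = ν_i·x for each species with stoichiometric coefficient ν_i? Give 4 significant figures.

Q₀ = 5.0658e-10 vs Keq = 5.2020e+04 ⇒ Q<K, forward
Step 1:
                  L         G         J         D
  init       0.3892     2.352   0.01412   0.02263
  Δ         -0.3877    0.1938    0.5815    0.5815
  eq        0.00151     2.546    0.5957    0.6042
  solve Keq expr → x = 0.1938; check Q = 5.2020e+04
Then add 1.065 M of G.
Step 2:
                  L         G         J         D
  init      0.00151     3.611    0.5957    0.6042
  Δ       2.8449e-04 -1.4225e-04 -4.2674e-04 -4.2674e-04
  eq       0.001795     3.611    0.5952    0.6037
  solve Keq expr → x = -1.4225e-04; check Q = 5.2020e+04

x = -1.4225e-04 M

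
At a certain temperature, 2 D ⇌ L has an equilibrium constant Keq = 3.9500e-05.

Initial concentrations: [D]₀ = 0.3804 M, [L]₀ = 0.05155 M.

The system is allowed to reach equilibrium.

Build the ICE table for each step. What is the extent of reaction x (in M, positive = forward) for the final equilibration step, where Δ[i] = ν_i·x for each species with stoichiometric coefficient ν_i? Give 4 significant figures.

Q₀ = 0.3562 vs Keq = 3.9500e-05 ⇒ Q>K, reverse
Step 1:
                  D         L
  init       0.3804   0.05155
  Δ          0.1031  -0.05154
  eq         0.4835 9.2333e-06
  solve Keq expr → x = -0.05154; check Q = 3.9500e-05

x = -0.05154 M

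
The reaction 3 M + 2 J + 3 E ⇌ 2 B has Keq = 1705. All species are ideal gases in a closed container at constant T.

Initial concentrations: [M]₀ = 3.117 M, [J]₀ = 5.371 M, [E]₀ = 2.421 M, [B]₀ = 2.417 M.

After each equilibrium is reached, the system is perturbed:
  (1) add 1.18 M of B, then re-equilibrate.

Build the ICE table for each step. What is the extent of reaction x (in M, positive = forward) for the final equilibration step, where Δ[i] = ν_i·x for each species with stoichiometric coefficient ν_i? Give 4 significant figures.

x = -0.005723 M

Q₀ = 4.7125e-04 vs Keq = 1705 ⇒ Q<K, forward
Step 1:
                  M         J         E         B
  Initial     3.117     5.371     2.421     2.417
  Change     -2.314    -1.543    -2.314     1.543
  Equil      0.8027     3.828    0.1067      3.96
  solve Keq expr → x = 0.7714; check Q = 1705
Then add 1.18 M of B.
Step 2:
                  M         J         E         B
  Initial    0.8027     3.828    0.1067      5.14
  Change    0.01717   0.01145   0.01717  -0.01145
  Equil      0.8198      3.84    0.1238     5.128
  solve Keq expr → x = -0.005723; check Q = 1705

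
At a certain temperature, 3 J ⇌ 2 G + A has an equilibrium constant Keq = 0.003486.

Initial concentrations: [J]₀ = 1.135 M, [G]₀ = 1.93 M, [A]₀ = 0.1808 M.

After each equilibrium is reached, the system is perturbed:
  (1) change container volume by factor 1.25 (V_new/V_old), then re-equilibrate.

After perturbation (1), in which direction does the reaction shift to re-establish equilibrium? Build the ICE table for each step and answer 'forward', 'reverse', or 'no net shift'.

Direction: no net shift

Q₀ = 0.4606 vs Keq = 0.003486 ⇒ Q>K, reverse
Step 1:
                   J          G          A
  Initial      1.135       1.93     0.1808
  Change      0.5233    -0.3489    -0.1744
  Equil        1.658      1.581   0.006359
  solve Keq expr → x = -0.1744; check Q = 0.003486
Then change container volume by factor 1.25 (V_new/V_old).
Step 2:
                   J          G          A
  Initial      1.327      1.265   0.005087
  Change           0          0          0
  Equil        1.327      1.265   0.005087
  solve Keq expr → x = 0; check Q = 0.003486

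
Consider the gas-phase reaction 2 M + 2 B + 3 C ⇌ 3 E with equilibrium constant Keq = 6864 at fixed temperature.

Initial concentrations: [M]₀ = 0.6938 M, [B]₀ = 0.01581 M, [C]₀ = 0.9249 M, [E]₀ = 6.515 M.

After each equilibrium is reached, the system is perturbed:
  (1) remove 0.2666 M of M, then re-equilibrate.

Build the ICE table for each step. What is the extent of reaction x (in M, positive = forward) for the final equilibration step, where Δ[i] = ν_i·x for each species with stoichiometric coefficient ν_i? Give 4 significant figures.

Q₀ = 2.9049e+06 vs Keq = 6864 ⇒ Q>K, reverse
Step 1:
                  M         B         C         E
  I          0.6938   0.01581    0.9249     6.515
  C          0.1606    0.1606    0.2409   -0.2409
  E          0.8544    0.1764     1.166     6.274
  solve Keq expr → x = -0.08029; check Q = 6864
Then remove 0.2666 M of M.
Step 2:
                  M         B         C         E
  I          0.5878    0.1764     1.166     6.274
  C         0.04168   0.04168   0.06252  -0.06252
  E          0.6295    0.2181     1.228     6.212
  solve Keq expr → x = -0.02084; check Q = 6864

x = -0.02084 M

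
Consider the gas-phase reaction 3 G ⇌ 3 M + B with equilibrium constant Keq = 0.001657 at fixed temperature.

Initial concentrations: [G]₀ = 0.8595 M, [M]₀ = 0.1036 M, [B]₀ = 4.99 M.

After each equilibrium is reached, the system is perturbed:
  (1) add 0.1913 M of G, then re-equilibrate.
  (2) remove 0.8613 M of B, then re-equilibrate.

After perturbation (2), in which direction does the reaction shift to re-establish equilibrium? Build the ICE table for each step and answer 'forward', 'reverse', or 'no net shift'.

Direction: forward

Q₀ = 0.008739 vs Keq = 0.001657 ⇒ Q>K, reverse
Step 1:
                    G           M           B
  init         0.8595      0.1036        4.99
  Δ           0.04117    -0.04117    -0.01372
  eq           0.9007     0.06243       4.976
  solve Keq expr → x = -0.01372; check Q = 0.001657
Then add 0.1913 M of G.
Step 2:
                    G           M           B
  init          1.092     0.06243       4.976
  Δ          -0.01238     0.01238    0.004127
  eq             1.08     0.07481        4.98
  solve Keq expr → x = 0.004127; check Q = 0.001657
Then remove 0.8613 M of B.
Step 3:
                    G           M           B
  init           1.08     0.07481       4.119
  Δ         -0.004543    0.004543    0.001514
  eq            1.075     0.07935       4.121
  solve Keq expr → x = 0.001514; check Q = 0.001657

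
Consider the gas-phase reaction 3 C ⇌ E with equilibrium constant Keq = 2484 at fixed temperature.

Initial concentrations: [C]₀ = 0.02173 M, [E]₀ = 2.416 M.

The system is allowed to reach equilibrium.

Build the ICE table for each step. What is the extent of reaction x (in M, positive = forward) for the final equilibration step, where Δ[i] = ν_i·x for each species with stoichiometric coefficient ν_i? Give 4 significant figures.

x = -0.02567 M

Q₀ = 2.3546e+05 vs Keq = 2484 ⇒ Q>K, reverse
Step 1:
                    C           E
  init        0.02173       2.416
  Δ             0.077    -0.02567
  eq          0.09873        2.39
  solve Keq expr → x = -0.02567; check Q = 2484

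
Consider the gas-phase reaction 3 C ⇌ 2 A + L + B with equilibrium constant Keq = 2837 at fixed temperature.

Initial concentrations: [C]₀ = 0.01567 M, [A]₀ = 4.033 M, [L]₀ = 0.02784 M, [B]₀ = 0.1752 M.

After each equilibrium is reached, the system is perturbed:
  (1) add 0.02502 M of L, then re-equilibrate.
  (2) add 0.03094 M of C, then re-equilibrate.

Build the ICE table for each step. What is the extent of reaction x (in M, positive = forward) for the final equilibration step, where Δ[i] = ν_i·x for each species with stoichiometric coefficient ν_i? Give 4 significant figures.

Q₀ = 2.0618e+04 vs Keq = 2837 ⇒ Q>K, reverse
Step 1:
                    C           A           L           B
  I           0.01567       4.033     0.02784      0.1752
  C           0.01277   -0.008516   -0.004258   -0.004258
  E           0.02844       4.024     0.02358      0.1709
  solve Keq expr → x = -0.004258; check Q = 2837
Then add 0.02502 M of L.
Step 2:
                    C           A           L           B
  I           0.02844       4.024      0.0486      0.1709
  C          0.006977   -0.004652   -0.002326   -0.002326
  E           0.03542        4.02     0.04628      0.1686
  solve Keq expr → x = -0.002326; check Q = 2837
Then add 0.03094 M of C.
Step 3:
                    C           A           L           B
  I           0.06636        4.02     0.04628      0.1686
  C          -0.02791     0.01861    0.009304    0.009304
  E           0.03845       4.038     0.05558      0.1779
  solve Keq expr → x = 0.009304; check Q = 2837

x = 0.009304 M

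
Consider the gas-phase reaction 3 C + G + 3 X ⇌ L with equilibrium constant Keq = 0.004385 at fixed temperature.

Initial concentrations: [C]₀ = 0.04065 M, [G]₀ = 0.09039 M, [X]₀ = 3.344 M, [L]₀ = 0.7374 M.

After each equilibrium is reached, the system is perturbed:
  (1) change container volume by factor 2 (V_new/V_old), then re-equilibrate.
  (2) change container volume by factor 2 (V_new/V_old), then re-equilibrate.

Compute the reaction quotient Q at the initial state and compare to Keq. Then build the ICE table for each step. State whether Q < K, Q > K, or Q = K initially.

Q₀ = 3248 vs Keq = 0.004385 ⇒ Q>K, reverse
Step 1:
                   C          G          X          L
  Initial    0.04065    0.09039      3.344     0.7374
  Change       1.172     0.3907      1.172    -0.3907
  Equil        1.213     0.4811      4.516     0.3467
  solve Keq expr → x = -0.3907; check Q = 0.004385
Then change container volume by factor 2 (V_new/V_old).
Step 2:
                   C          G          X          L
  Initial     0.6064     0.2406      2.258     0.1733
  Change      0.4174     0.1391     0.4174    -0.1391
  Equil        1.024     0.3797      2.675    0.03421
  solve Keq expr → x = -0.1391; check Q = 0.004385
Then change container volume by factor 2 (V_new/V_old).
Step 3:
                   C          G          X          L
  Initial     0.5119     0.1898      1.338    0.01711
  Change     0.05003    0.01668    0.05003   -0.01668
  Equil       0.5619     0.2065      1.388 4.2944e-04
  solve Keq expr → x = -0.01668; check Q = 0.004385

Q₀ = 3248; Q > K (proceeds reverse)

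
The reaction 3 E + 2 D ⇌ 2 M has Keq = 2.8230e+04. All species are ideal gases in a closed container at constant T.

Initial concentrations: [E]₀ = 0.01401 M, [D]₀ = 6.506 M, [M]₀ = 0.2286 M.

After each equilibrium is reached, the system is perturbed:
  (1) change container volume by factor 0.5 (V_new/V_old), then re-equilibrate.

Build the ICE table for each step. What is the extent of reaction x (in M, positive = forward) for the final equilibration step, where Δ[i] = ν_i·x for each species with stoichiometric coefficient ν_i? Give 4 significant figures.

x = 0.001195 M

Q₀ = 449 vs Keq = 2.8230e+04 ⇒ Q<K, forward
Step 1:
                    E           D           M
  init        0.01401       6.506      0.2286
  Δ          -0.01041   -0.006942    0.006942
  eq         0.003597       6.499      0.2355
  solve Keq expr → x = 0.003471; check Q = 2.8230e+04
Then change container volume by factor 0.5 (V_new/V_old).
Step 2:
                    E           D           M
  init       0.007193          13      0.4711
  Δ         -0.003584   -0.002389    0.002389
  eq         0.003609          13      0.4735
  solve Keq expr → x = 0.001195; check Q = 2.8230e+04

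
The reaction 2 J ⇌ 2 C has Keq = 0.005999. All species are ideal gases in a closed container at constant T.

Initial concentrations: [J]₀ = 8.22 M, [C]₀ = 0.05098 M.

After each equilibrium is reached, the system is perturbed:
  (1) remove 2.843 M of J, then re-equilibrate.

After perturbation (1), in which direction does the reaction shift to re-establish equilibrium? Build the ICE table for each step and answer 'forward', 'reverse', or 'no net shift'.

Q₀ = 3.8464e-05 vs Keq = 0.005999 ⇒ Q<K, forward
Step 1:
                  J         C
  init         8.22   0.05098
  Δ         -0.5436    0.5436
  eq          7.676    0.5946
  solve Keq expr → x = 0.2718; check Q = 0.005999
Then remove 2.843 M of J.
Step 2:
                  J         C
  init        4.833    0.5946
  Δ          0.2044   -0.2044
  eq          5.038    0.3902
  solve Keq expr → x = -0.1022; check Q = 0.005999

Direction: reverse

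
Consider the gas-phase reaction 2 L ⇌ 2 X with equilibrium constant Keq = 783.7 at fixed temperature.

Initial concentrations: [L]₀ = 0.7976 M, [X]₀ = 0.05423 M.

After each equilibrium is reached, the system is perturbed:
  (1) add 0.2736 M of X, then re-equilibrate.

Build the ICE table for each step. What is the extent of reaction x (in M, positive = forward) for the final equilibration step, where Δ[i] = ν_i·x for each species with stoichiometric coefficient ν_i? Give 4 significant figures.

x = -0.004718 M

Q₀ = 0.004623 vs Keq = 783.7 ⇒ Q<K, forward
Step 1:
                  L         X
  I          0.7976   0.05423
  C         -0.7682    0.7682
  E         0.02938    0.8225
  solve Keq expr → x = 0.3841; check Q = 783.7
Then add 0.2736 M of X.
Step 2:
                  L         X
  I         0.02938     1.096
  C        0.009436 -0.009436
  E         0.03882     1.087
  solve Keq expr → x = -0.004718; check Q = 783.7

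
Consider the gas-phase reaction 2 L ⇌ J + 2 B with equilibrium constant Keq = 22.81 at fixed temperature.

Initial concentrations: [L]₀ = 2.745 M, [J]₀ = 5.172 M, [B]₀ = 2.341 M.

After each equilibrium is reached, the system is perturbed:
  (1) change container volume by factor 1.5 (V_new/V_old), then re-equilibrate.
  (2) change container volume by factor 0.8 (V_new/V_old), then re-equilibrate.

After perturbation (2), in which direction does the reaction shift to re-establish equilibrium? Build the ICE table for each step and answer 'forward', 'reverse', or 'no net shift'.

Q₀ = 3.762 vs Keq = 22.81 ⇒ Q<K, forward
Step 1:
                    L           J           B
  init          2.745       5.172       2.341
  Δ             -1.05      0.5251        1.05
  eq            1.695       5.697       3.391
  solve Keq expr → x = 0.5251; check Q = 22.81
Then change container volume by factor 1.5 (V_new/V_old).
Step 2:
                    L           J           B
  init           1.13       3.798       2.261
  Δ           -0.1408     0.07041      0.1408
  eq            0.989       3.868       2.402
  solve Keq expr → x = 0.07041; check Q = 22.81
Then change container volume by factor 0.8 (V_new/V_old).
Step 3:
                    L           J           B
  init          1.236       4.836       3.002
  Δ           0.09539    -0.04769    -0.09539
  eq            1.332       4.788       2.907
  solve Keq expr → x = -0.04769; check Q = 22.81

Direction: reverse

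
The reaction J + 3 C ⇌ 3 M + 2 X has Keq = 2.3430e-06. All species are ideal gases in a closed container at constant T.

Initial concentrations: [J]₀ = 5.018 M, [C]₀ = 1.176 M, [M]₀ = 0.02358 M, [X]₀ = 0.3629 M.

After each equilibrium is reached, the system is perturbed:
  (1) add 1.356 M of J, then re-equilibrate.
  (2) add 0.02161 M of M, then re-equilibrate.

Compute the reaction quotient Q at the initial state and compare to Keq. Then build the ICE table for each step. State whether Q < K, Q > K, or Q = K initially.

Q₀ = 2.1157e-07 vs Keq = 2.3430e-06 ⇒ Q<K, forward
Step 1:
                   J          C          M          X
  Initial      5.018      1.176    0.02358     0.3629
  Change   -0.008732   -0.02619    0.02619    0.01746
  Equil        5.009       1.15    0.04977     0.3804
  solve Keq expr → x = 0.008732; check Q = 2.3430e-06
Then add 1.356 M of J.
Step 2:
                   J          C          M          X
  Initial      6.365       1.15    0.04977     0.3804
  Change   -0.001242  -0.003727   0.003727   0.002485
  Equil        6.364      1.146     0.0535     0.3828
  solve Keq expr → x = 0.001242; check Q = 2.3430e-06
Then add 0.02161 M of M.
Step 3:
                   J          C          M          X
  Initial      6.364      1.146    0.07511     0.3828
  Change    0.006474    0.01942   -0.01942   -0.01295
  Equil        6.371      1.166    0.05569     0.3699
  solve Keq expr → x = -0.006474; check Q = 2.3430e-06

Q₀ = 2.1157e-07; Q < K (proceeds forward)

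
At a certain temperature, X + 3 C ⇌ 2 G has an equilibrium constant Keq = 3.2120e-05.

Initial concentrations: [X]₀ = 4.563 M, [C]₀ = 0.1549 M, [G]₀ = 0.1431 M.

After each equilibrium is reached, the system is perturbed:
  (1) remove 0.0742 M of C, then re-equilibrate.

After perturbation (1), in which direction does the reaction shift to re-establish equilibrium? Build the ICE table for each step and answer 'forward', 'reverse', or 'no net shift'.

Q₀ = 1.207 vs Keq = 3.2120e-05 ⇒ Q>K, reverse
Step 1:
                   X          C          G
  I            4.563     0.1549     0.1431
  C           0.0702     0.2106    -0.1404
  E            4.633     0.3655   0.002696
  solve Keq expr → x = -0.0702; check Q = 3.2120e-05
Then remove 0.0742 M of C.
Step 2:
                   X          C          G
  I            4.633     0.2913   0.002696
  C       3.8312e-04   0.001149 -7.6623e-04
  E            4.634     0.2925   0.001929
  solve Keq expr → x = -3.8312e-04; check Q = 3.2120e-05

Direction: reverse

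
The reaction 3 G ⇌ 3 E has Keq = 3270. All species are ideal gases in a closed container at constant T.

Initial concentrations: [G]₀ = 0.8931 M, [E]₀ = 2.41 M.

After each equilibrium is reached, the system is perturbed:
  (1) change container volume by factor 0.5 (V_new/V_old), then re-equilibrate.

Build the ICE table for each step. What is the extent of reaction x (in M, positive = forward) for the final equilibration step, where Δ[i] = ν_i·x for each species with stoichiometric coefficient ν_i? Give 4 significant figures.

Q₀ = 19.65 vs Keq = 3270 ⇒ Q<K, forward
Step 1:
                  G         E
  Initial    0.8931      2.41
  Change    -0.6846    0.6846
  Equil      0.2085     3.095
  solve Keq expr → x = 0.2282; check Q = 3270
Then change container volume by factor 0.5 (V_new/V_old).
Step 2:
                  G         E
  Initial     0.417     6.189
  Change          0         0
  Equil       0.417     6.189
  solve Keq expr → x = 0; check Q = 3270

x = 0 M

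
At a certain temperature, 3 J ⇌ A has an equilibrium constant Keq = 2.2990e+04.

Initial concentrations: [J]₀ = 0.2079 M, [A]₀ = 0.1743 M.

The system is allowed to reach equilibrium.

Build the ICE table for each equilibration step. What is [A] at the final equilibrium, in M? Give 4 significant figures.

[A]_eq = 0.2364 M

Q₀ = 19.4 vs Keq = 2.2990e+04 ⇒ Q<K, forward
Step 1:
                  J         A
  Initial    0.2079    0.1743
  Change    -0.1862   0.06205
  Equil     0.02174    0.2364
  solve Keq expr → x = 0.06205; check Q = 2.2990e+04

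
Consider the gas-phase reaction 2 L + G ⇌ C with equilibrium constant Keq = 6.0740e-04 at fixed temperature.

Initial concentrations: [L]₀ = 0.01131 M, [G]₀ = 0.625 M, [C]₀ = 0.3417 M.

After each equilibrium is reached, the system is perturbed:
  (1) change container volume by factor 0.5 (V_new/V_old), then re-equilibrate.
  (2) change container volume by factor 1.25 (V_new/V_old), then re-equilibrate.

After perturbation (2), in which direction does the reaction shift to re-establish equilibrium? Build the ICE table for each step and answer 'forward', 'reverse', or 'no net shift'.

Direction: reverse

Q₀ = 4274 vs Keq = 6.0740e-04 ⇒ Q>K, reverse
Step 1:
                   L          G          C
  init       0.01131      0.625     0.3417
  Δ           0.6828     0.3414    -0.3414
  eq          0.6941     0.9664 2.8284e-04
  solve Keq expr → x = -0.3414; check Q = 6.0740e-04
Then change container volume by factor 0.5 (V_new/V_old).
Step 2:
                   L          G          C
  init         1.388      1.933 5.6568e-04
  Δ        -0.003368  -0.001684   0.001684
  eq           1.385      1.931    0.00225
  solve Keq expr → x = 0.001684; check Q = 6.0740e-04
Then change container volume by factor 1.25 (V_new/V_old).
Step 3:
                   L          G          C
  init         1.108      1.545     0.0018
  Δ          0.00129 6.4477e-04 -6.4477e-04
  eq           1.109      1.546   0.001155
  solve Keq expr → x = -6.4477e-04; check Q = 6.0740e-04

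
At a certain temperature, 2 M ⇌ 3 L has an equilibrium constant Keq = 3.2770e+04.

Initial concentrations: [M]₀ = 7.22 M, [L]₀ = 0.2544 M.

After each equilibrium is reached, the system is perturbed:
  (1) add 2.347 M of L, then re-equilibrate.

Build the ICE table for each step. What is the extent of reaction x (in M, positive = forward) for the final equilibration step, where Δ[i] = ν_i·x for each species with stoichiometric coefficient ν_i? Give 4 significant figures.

x = -0.03217 M

Q₀ = 3.1585e-04 vs Keq = 3.2770e+04 ⇒ Q<K, forward
Step 1:
                   M          L
  Initial       7.22     0.2544
  Change      -7.024      10.54
  Equil       0.1958      10.79
  solve Keq expr → x = 3.512; check Q = 3.2770e+04
Then add 2.347 M of L.
Step 2:
                   M          L
  Initial     0.1958      13.14
  Change     0.06435   -0.09652
  Equil       0.2602      13.04
  solve Keq expr → x = -0.03217; check Q = 3.2770e+04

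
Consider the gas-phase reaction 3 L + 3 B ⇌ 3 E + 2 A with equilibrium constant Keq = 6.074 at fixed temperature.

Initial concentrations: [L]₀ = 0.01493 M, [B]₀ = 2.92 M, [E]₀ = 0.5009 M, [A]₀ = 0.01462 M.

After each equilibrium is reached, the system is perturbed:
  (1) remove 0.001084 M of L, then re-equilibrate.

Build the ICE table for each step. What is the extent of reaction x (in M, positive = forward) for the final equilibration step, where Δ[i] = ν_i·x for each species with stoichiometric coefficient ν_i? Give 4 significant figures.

Q₀ = 0.3242 vs Keq = 6.074 ⇒ Q<K, forward
Step 1:
                    L           B           E           A
  Initial     0.01493        2.92      0.5009     0.01462
  Change    -0.007901   -0.007901    0.007901    0.005267
  Equil      0.007029       2.912      0.5088     0.01989
  solve Keq expr → x = 0.002634; check Q = 6.074
Then remove 0.001084 M of L.
Step 2:
                    L           B           E           A
  Initial    0.005945       2.912      0.5088     0.01989
  Change   9.2350e-04  9.2350e-04 -9.2350e-04 -6.1567e-04
  Equil      0.006869       2.913      0.5079     0.01927
  solve Keq expr → x = -3.0783e-04; check Q = 6.074

x = -3.0783e-04 M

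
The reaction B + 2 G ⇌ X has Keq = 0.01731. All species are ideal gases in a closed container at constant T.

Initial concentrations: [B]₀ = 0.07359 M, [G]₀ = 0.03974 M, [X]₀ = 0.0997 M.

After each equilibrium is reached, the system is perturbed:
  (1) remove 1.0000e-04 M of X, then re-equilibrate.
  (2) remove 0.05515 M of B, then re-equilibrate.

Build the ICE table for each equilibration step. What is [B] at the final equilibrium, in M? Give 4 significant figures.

[B]_eq = 0.1179 M

Q₀ = 857.9 vs Keq = 0.01731 ⇒ Q>K, reverse
Step 1:
                   B          G          X
  I          0.07359    0.03974     0.0997
  C          0.09953     0.1991   -0.09953
  E           0.1731     0.2388 1.7089e-04
  solve Keq expr → x = -0.09953; check Q = 0.01731
Then remove 1.0000e-04 M of X.
Step 2:
                   B          G          X
  I           0.1731     0.2388 7.0885e-05
  C       -9.9617e-05 -1.9923e-04 9.9617e-05
  E            0.173     0.2386 1.7050e-04
  solve Keq expr → x = 9.9617e-05; check Q = 0.01731
Then remove 0.05515 M of B.
Step 3:
                   B          G          X
  I           0.1179     0.2386 1.7050e-04
  C       5.4189e-05 1.0838e-04 -5.4189e-05
  E           0.1179     0.2387 1.1631e-04
  solve Keq expr → x = -5.4189e-05; check Q = 0.01731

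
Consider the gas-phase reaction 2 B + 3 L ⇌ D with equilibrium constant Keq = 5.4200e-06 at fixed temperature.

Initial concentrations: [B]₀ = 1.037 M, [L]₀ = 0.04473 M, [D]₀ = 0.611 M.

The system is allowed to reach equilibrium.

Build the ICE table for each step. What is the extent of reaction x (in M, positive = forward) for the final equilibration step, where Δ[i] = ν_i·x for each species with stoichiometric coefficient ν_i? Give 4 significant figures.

Q₀ = 6349 vs Keq = 5.4200e-06 ⇒ Q>K, reverse
Step 1:
                    B           L           D
  Initial       1.037     0.04473       0.611
  Change        1.222       1.832     -0.6108
  Equil         2.259       1.877  1.8290e-04
  solve Keq expr → x = -0.6108; check Q = 5.4200e-06

x = -0.6108 M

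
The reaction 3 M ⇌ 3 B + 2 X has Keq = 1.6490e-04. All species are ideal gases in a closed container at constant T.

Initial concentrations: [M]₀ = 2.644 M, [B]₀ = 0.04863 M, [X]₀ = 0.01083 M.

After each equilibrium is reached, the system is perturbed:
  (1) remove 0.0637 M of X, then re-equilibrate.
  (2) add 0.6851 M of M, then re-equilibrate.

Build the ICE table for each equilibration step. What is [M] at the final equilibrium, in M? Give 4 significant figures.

[M]_eq = 2.929 M

Q₀ = 7.2977e-10 vs Keq = 1.6490e-04 ⇒ Q<K, forward
Step 1:
                    M           B           X
  init          2.644     0.04863     0.01083
  Δ           -0.3075      0.3075       0.205
  eq            2.337      0.3561      0.2158
  solve Keq expr → x = 0.1025; check Q = 1.6490e-04
Then remove 0.0637 M of X.
Step 2:
                    M           B           X
  init          2.337      0.3561      0.1521
  Δ          -0.04033     0.04033     0.02689
  eq            2.296      0.3964       0.179
  solve Keq expr → x = 0.01344; check Q = 1.6490e-04
Then add 0.6851 M of M.
Step 3:
                    M           B           X
  init          2.981      0.3964       0.179
  Δ          -0.05248     0.05248     0.03499
  eq            2.929      0.4489       0.214
  solve Keq expr → x = 0.01749; check Q = 1.6490e-04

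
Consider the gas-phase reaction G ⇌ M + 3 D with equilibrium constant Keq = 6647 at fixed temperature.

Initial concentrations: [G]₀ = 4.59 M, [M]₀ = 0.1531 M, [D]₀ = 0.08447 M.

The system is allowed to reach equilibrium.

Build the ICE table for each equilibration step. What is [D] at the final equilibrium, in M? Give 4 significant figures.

Q₀ = 2.0103e-05 vs Keq = 6647 ⇒ Q<K, forward
Step 1:
                  G         M         D
  I            4.59    0.1531   0.08447
  C          -3.742     3.742     11.23
  E          0.8479     3.895     11.31
  solve Keq expr → x = 3.742; check Q = 6647

[D]_eq = 11.31 M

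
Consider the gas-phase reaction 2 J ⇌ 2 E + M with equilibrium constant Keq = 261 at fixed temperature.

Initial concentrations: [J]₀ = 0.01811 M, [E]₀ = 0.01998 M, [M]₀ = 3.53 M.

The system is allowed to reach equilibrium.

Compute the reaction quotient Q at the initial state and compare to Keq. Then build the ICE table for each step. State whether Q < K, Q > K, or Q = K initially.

Q₀ = 4.297 vs Keq = 261 ⇒ Q<K, forward
Step 1:
                  J         E         M
  Initial   0.01811   0.01998      3.53
  Change   -0.01414   0.01414  0.007069
  Equil    0.003972   0.03412     3.537
  solve Keq expr → x = 0.007069; check Q = 261

Q₀ = 4.297; Q < K (proceeds forward)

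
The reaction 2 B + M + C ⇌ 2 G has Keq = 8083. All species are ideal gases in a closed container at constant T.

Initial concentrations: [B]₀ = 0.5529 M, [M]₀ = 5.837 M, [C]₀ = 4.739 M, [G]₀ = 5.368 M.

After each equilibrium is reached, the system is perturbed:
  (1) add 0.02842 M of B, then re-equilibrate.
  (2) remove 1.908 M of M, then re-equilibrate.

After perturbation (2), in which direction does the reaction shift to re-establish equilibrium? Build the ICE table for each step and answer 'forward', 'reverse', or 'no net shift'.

Q₀ = 3.408 vs Keq = 8083 ⇒ Q<K, forward
Step 1:
                   B          M          C          G
  Initial     0.5529      5.837      4.739      5.368
  Change     -0.5397    -0.2699    -0.2699     0.5397
  Equil      0.01317      5.567      4.469      5.908
  solve Keq expr → x = 0.2699; check Q = 8083
Then add 0.02842 M of B.
Step 2:
                   B          M          C          G
  Initial    0.04159      5.567      4.469      5.908
  Change    -0.02832   -0.01416   -0.01416    0.02832
  Equil      0.01327      5.553      4.455      5.936
  solve Keq expr → x = 0.01416; check Q = 8083
Then remove 1.908 M of M.
Step 3:
                   B          M          C          G
  Initial    0.01327      3.645      4.455      5.936
  Change    0.003095   0.001548   0.001548  -0.003095
  Equil      0.01637      3.647      4.457      5.933
  solve Keq expr → x = -0.001548; check Q = 8083

Direction: reverse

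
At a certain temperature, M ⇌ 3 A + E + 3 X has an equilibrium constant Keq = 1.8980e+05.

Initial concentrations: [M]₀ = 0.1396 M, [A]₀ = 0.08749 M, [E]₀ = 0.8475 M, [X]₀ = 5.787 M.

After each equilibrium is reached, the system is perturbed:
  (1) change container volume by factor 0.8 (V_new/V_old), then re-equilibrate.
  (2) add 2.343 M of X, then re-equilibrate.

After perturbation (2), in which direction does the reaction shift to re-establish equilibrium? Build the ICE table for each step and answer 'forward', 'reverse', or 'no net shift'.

Direction: reverse

Q₀ = 0.7879 vs Keq = 1.8980e+05 ⇒ Q<K, forward
Step 1:
                   M          A          E          X
  I           0.1396    0.08749     0.8475      5.787
  C          -0.1394     0.4183     0.1394     0.4183
  E       1.6078e-04     0.5058     0.9869      6.205
  solve Keq expr → x = 0.1394; check Q = 1.8980e+05
Then change container volume by factor 0.8 (V_new/V_old).
Step 2:
                   M          A          E          X
  I       2.0098e-04     0.6323      1.234      7.757
  C       5.5878e-04  -0.001676 -5.5878e-04  -0.001676
  E       7.5976e-04     0.6306      1.233      7.755
  solve Keq expr → x = -5.5878e-04; check Q = 1.8980e+05
Then add 2.343 M of X.
Step 3:
                   M          A          E          X
  I       7.5976e-04     0.6306      1.233       10.1
  C       8.9382e-04  -0.002681 -8.9382e-04  -0.002681
  E         0.001654     0.6279      1.232       10.1
  solve Keq expr → x = -8.9382e-04; check Q = 1.8980e+05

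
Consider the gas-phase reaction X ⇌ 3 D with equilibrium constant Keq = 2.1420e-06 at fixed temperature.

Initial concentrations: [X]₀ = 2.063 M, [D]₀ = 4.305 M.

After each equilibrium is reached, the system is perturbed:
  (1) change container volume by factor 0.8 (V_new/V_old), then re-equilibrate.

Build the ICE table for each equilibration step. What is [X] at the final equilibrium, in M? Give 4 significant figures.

[X]_eq = 4.365 M

Q₀ = 38.67 vs Keq = 2.1420e-06 ⇒ Q>K, reverse
Step 1:
                   X          D
  I            2.063      4.305
  C            1.428     -4.285
  E            3.491    0.01956
  solve Keq expr → x = -1.428; check Q = 2.1420e-06
Then change container volume by factor 0.8 (V_new/V_old).
Step 2:
                   X          D
  I            4.364    0.02444
  C         0.001126  -0.003377
  E            4.365    0.02107
  solve Keq expr → x = -0.001126; check Q = 2.1420e-06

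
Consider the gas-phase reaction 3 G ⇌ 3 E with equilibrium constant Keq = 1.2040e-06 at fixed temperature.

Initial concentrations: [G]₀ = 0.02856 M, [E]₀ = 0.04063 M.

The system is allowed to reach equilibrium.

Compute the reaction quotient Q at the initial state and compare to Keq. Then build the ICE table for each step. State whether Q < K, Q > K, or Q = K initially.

Q₀ = 2.879 vs Keq = 1.2040e-06 ⇒ Q>K, reverse
Step 1:
                  G         E
  I         0.02856   0.04063
  C          0.0399   -0.0399
  E         0.06846 7.2832e-04
  solve Keq expr → x = -0.0133; check Q = 1.2040e-06

Q₀ = 2.879; Q > K (proceeds reverse)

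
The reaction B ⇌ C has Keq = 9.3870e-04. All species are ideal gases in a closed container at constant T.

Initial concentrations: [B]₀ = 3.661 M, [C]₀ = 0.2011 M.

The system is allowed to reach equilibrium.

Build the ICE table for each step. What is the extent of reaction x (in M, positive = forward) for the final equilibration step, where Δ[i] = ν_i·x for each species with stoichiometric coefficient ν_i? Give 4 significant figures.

x = -0.1975 M

Q₀ = 0.05493 vs Keq = 9.3870e-04 ⇒ Q>K, reverse
Step 1:
                   B          C
  init         3.661     0.2011
  Δ           0.1975    -0.1975
  eq           3.858   0.003622
  solve Keq expr → x = -0.1975; check Q = 9.3870e-04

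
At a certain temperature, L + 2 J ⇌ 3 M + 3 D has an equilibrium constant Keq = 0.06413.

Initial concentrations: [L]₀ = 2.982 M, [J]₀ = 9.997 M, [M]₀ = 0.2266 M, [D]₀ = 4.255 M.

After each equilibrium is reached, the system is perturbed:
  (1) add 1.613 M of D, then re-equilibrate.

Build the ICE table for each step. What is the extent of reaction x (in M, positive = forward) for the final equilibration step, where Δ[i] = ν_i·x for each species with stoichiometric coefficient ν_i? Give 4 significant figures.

x = -0.04435 M

Q₀ = 0.003008 vs Keq = 0.06413 ⇒ Q<K, forward
Step 1:
                   L          J          M          D
  I            2.982      9.997     0.2266      4.255
  C          -0.1131    -0.2261     0.3392     0.3392
  E            2.869      9.771     0.5658      4.594
  solve Keq expr → x = 0.1131; check Q = 0.06413
Then add 1.613 M of D.
Step 2:
                   L          J          M          D
  I            2.869      9.771     0.5658      6.207
  C          0.04435    0.08871    -0.1331    -0.1331
  E            2.913       9.86     0.4327      6.074
  solve Keq expr → x = -0.04435; check Q = 0.06413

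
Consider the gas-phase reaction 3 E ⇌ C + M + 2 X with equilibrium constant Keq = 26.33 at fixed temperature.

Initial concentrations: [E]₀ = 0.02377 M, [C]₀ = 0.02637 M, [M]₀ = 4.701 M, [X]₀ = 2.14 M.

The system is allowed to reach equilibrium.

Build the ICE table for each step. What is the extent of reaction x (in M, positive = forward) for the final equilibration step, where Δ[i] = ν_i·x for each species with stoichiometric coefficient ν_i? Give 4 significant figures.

x = -0.02511 M

Q₀ = 4.2271e+04 vs Keq = 26.33 ⇒ Q>K, reverse
Step 1:
                    E           C           M           X
  Initial     0.02377     0.02637       4.701        2.14
  Change      0.07534    -0.02511    -0.02511    -0.05023
  Equil       0.09911    0.001255       4.676        2.09
  solve Keq expr → x = -0.02511; check Q = 26.33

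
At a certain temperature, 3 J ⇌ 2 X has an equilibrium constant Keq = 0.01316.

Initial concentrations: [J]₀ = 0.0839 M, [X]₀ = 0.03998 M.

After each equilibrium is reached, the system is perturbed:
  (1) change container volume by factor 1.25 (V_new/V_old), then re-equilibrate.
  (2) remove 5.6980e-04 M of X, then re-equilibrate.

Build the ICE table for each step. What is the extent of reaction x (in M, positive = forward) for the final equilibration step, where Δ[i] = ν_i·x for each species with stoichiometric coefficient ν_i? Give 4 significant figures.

x = 2.6257e-04 M

Q₀ = 2.706 vs Keq = 0.01316 ⇒ Q>K, reverse
Step 1:
                   J          X
  Initial     0.0839    0.03998
  Change     0.05141   -0.03427
  Equil       0.1353    0.00571
  solve Keq expr → x = -0.01714; check Q = 0.01316
Then change container volume by factor 1.25 (V_new/V_old).
Step 2:
                   J          X
  Initial     0.1082   0.004568
  Change  6.6663e-04 -4.4442e-04
  Equil       0.1089   0.004123
  solve Keq expr → x = -2.2221e-04; check Q = 0.01316
Then remove 5.6980e-04 M of X.
Step 3:
                   J          X
  Initial     0.1089   0.003553
  Change  -7.8772e-04 5.2515e-04
  Equil       0.1081   0.004079
  solve Keq expr → x = 2.6257e-04; check Q = 0.01316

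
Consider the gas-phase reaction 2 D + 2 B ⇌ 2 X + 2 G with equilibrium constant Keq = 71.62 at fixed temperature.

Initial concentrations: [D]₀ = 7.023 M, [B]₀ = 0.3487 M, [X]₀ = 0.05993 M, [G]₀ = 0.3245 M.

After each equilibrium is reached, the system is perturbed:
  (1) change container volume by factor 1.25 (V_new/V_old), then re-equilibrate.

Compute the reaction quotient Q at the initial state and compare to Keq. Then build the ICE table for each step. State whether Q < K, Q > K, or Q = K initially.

Q₀ = 6.3062e-05; Q < K (proceeds forward)

Q₀ = 6.3062e-05 vs Keq = 71.62 ⇒ Q<K, forward
Step 1:
                   D          B          X          G
  Initial      7.023     0.3487    0.05993     0.3245
  Change     -0.3439    -0.3439     0.3439     0.3439
  Equil        6.679   0.004776     0.4039     0.6684
  solve Keq expr → x = 0.172; check Q = 71.62
Then change container volume by factor 1.25 (V_new/V_old).
Step 2:
                   D          B          X          G
  Initial      5.343   0.003821     0.3231     0.5347
  Change           0          0          0          0
  Equil        5.343   0.003821     0.3231     0.5347
  solve Keq expr → x = 0; check Q = 71.62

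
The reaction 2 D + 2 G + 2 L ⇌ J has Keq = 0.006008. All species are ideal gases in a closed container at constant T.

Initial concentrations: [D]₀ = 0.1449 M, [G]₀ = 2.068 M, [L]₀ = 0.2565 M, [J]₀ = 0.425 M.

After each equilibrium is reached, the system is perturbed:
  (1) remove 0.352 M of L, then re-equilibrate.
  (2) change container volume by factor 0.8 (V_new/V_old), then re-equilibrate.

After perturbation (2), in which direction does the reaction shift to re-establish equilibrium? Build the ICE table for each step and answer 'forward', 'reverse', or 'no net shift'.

Direction: forward

Q₀ = 71.94 vs Keq = 0.006008 ⇒ Q>K, reverse
Step 1:
                  D         G         L         J
  Initial    0.1449     2.068    0.2565     0.425
  Change     0.7662    0.7662    0.7662   -0.3831
  Equil      0.9111     2.834     1.023    0.0419
  solve Keq expr → x = -0.3831; check Q = 0.006008
Then remove 0.352 M of L.
Step 2:
                  D         G         L         J
  Initial    0.9111     2.834    0.6707    0.0419
  Change    0.03876   0.03876   0.03876  -0.01938
  Equil      0.9499     2.873    0.7095   0.02252
  solve Keq expr → x = -0.01938; check Q = 0.006008
Then change container volume by factor 0.8 (V_new/V_old).
Step 3:
                  D         G         L         J
  Initial     1.187     3.591    0.8868   0.02815
  Change   -0.06862  -0.06862  -0.06862   0.03431
  Equil       1.119     3.523    0.8182   0.06246
  solve Keq expr → x = 0.03431; check Q = 0.006008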